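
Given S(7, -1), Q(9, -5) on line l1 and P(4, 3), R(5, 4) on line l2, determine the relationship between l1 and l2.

Slope of line 1: m1 = (-5 - -1)/(9 - 7) = -4/2 = -2
Slope of line 2: m2 = (4 - 3)/(5 - 4) = 1/1 = 1
For parallel lines we need equal slopes: -2 != 1.
For perpendicular lines we need m1*m2 = -1: (-2)(1) = -2 != -1.
Since neither condition holds, the lines are neither parallel nor perpendicular.

Neither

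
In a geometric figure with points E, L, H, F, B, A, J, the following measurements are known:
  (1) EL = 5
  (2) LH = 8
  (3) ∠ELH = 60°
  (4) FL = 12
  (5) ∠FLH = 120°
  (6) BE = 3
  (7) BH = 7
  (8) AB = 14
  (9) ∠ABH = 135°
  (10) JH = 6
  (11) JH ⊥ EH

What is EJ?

Step 1: By the law of cosines on triangle ELH: EH² = 5² + 8² − 2·5·8·cos(60°) = 49, so EH = 7.
Step 2: By the law of cosines on triangle EHJ: EJ² = 7² + 6² − 2·7·6·cos(90°) = 85, so EJ = √85.

Therefore, the length of EJ = √85.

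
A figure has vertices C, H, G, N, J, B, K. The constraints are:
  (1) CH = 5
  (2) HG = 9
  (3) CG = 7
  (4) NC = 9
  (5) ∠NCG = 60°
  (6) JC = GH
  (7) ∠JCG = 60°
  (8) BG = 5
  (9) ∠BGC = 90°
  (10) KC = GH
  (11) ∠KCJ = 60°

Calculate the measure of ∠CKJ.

From the given relations: KC = GH = 9; JC = GH = 9.
Step 1: By the law of cosines on triangle KCJ: KJ² = 9² + 9² − 2·9·9·cos(60°) = 81, so KJ = 9.
Step 2: By the inverse law of cosines on triangle CKJ: cos(∠CKJ) = (9² + 9² − 9²) / (2·9·9) = 81/162 = 0.5, so ∠CKJ = 60°.

Therefore, the measure of angle ∠CKJ = 60°.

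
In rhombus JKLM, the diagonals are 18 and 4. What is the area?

The diagonals of a rhombus divide it into four right triangles.
Each triangle has legs 18/ 2 = 9 and 4/2 = 2, so each has area (1/2)*9*2 = 9.
Four such triangles give total area = (d1 * d2) / 2 = 36.

36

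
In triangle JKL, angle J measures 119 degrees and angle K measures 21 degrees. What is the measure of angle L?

By the triangle angle sum property, the three interior angles of any triangle add up to 180°.
We know angle J = 119° and angle K = 21°, so their sum is 140°.
Therefore angle L = 180° - 140° = 40°.

40 degrees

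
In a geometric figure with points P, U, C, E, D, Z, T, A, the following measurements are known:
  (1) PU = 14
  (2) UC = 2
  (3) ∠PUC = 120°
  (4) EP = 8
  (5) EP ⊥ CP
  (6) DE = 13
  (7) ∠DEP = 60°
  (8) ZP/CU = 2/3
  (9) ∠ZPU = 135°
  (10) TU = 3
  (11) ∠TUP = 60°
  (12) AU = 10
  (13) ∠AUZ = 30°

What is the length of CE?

Step 1: By the law of cosines on triangle CUP: CP² = 2² + 14² − 2·2·14·cos(120°) = 228, so CP = 2·√57.
Step 2: By the law of cosines on triangle CPE: CE² = (2·√57)² + 8² − 2·2·√57·8·cos(90°) = 292, so CE = 2·√73.

Therefore, the length of CE = 2·√73.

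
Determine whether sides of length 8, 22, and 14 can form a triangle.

No.
The triangle inequality is violated: 8 + 14 = 22 ≤ 22.
These lengths cannot form a triangle.

No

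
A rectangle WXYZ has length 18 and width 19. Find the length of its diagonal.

d = sqrt(18^2 + 19^2) = sqrt(685)

sqrt(685)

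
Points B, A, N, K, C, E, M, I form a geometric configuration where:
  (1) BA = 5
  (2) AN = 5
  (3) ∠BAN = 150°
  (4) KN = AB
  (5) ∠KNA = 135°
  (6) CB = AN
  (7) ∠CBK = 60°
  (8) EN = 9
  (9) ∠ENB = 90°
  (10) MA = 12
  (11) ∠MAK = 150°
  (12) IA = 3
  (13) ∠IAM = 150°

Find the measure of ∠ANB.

Step 1: By the law of cosines on triangle NAB: NB² = 5² + 5² − 2·5·5·cos(150°) = 93.3, so NB ≈ 9.66.
Step 2: By the inverse law of cosines on triangle ANB: cos(∠ANB) = (5² + 9.66² − 5²) / (2·5·9.66) = 93.3/96.59 = 0.9659, so ∠ANB = 15°.

Therefore, the measure of angle ∠ANB = 15°.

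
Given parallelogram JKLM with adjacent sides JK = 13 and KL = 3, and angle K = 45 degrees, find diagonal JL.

Law of cosines: d^2 = 13^2 + 3^2 - 2(13)(3)cos(45°) = 178 - 39*sqrt(2), so d = sqrt(178 - 39*sqrt(2)).

sqrt(178 - 39*sqrt(2))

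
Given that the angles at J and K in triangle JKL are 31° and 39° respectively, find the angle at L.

Let angle L = x. Then 31 + 39 + x = 180.
x = 180 - 70 = 110 degrees.

110 degrees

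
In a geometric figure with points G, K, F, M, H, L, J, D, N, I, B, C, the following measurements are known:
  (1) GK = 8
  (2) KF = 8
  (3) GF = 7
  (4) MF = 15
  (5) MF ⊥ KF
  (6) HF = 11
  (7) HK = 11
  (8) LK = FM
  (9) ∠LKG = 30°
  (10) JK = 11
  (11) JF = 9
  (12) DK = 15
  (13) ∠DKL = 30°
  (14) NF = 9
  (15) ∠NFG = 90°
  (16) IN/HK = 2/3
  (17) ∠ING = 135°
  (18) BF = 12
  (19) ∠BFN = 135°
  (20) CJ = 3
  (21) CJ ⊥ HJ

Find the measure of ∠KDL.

From the given relations: LK = FM = 15.
Step 1: By the law of cosines on triangle DKL: DL² = 15² + 15² − 2·15·15·cos(30°) = 60.29, so DL ≈ 7.76.
Step 2: By the inverse law of cosines on triangle KDL: cos(∠KDL) = (15² + 7.76² − 15²) / (2·15·7.76) = 60.29/232.94 = 0.2588, so ∠KDL = 75°.

Therefore, the measure of angle ∠KDL = 75°.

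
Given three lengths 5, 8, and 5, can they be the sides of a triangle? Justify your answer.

Check all three triangle inequalities:
5 + 8 = 13 > 5 ✓
5 + 5 = 10 > 8 ✓
8 + 5 = 13 > 5 ✓
All conditions hold, so these sides form a valid triangle.

Yes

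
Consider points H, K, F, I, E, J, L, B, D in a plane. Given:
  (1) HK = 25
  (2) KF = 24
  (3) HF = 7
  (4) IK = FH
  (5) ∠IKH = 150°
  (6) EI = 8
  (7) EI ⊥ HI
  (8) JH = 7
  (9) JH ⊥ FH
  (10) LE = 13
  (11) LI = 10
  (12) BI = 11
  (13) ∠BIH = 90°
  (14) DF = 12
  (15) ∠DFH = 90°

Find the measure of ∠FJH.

Step 1: By the law of cosines on triangle JHF: JF² = 7² + 7² − 2·7·7·cos(90°) = 98, so JF = 7·√2.
Step 2: By the inverse law of cosines on triangle FJH: cos(∠FJH) = ((7·√2)² + 7² − 7²) / (2·7·√2·7) = 98/138.59 = 0.7071, so ∠FJH = 45°.

Therefore, the measure of angle ∠FJH = 45°.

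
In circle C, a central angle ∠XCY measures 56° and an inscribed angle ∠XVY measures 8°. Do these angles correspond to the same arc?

By the inscribed angle theorem, the inscribed angle for a central angle of 56° should be 56° / 2 = 28°.
The given inscribed angle is 8°, which does not equal 28°.
Therefore, no, they do not correspond to the same arc.

No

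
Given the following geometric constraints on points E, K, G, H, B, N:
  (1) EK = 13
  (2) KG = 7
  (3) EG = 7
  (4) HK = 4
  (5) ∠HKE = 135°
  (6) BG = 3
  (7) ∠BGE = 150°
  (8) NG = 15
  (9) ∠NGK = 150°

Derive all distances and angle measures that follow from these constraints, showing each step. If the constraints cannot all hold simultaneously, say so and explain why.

The constraints are consistent.

Step 1: From EK = 13, KH = 4, and ∠EKH = 135°, by the law of cosines:
  EH² = EK² + KH² - 2·EK·KH·cos(135°) = 169 + 16 + 73.54 = 258.5
  EH ≈ 16.08

Step 2: From EG = 7, GB = 3, and ∠EGB = 150°, by the law of cosines:
  EB² = EG² + GB² - 2·EG·GB·cos(150°) = 49 + 9 + 36.37 = 94.37
  EB ≈ 9.71

Step 3: From KG = 7, GN = 15, and ∠KGN = 150°, by the law of cosines:
  KN² = KG² + GN² - 2·KG·GN·cos(150°) = 49 + 225 + 181.9 = 455.9
  KN ≈ 21.35

Step 4: From EG = 7, EK = 13, GK = 7, by the inverse law of cosines:
  cos(∠GEK) = (EG² + EK² - GK²) / (2·EG·EK)
  ∠GEK = 21.79°

Step 5: From KE = 13, KG = 7, EG = 7, by the inverse law of cosines:
  cos(∠EKG) = (KE² + KG² - EG²) / (2·KE·KG)
  ∠EKG = 21.79°

Step 6: From GE = 7, GK = 7, EK = 13, by the inverse law of cosines:
  cos(∠EGK) = (GE² + GK² - EK²) / (2·GE·GK)
  ∠EGK = 136.43°

Step 7: From EB = 9.71, EG = 7, BG = 3, by the inverse law of cosines:
  cos(∠BEG) = (EB² + EG² - BG²) / (2·EB·EG)
  ∠BEG = 8.88°

Step 8: From EH = 16.08, EK = 13, HK = 4, by the inverse law of cosines:
  cos(∠HEK) = (EH² + EK² - HK²) / (2·EH·EK)
  ∠HEK = 10.13°

Step 9: From KG = 7, KN = 21.35, GN = 15, by the inverse law of cosines:
  cos(∠GKN) = (KG² + KN² - GN²) / (2·KG·KN)
  ∠GKN = 20.57°

Step 10: From HE = 16.08, HK = 4, EK = 13, by the inverse law of cosines:
  cos(∠EHK) = (HE² + HK² - EK²) / (2·HE·HK)
  ∠EHK = 34.87°

Step 11: From BE = 9.71, BG = 3, EG = 7, by the inverse law of cosines:
  cos(∠EBG) = (BE² + BG² - EG²) / (2·BE·BG)
  ∠EBG = 21.12°

Step 12: From NG = 15, NK = 21.35, GK = 7, by the inverse law of cosines:
  cos(∠GNK) = (NG² + NK² - GK²) / (2·NG·NK)
  ∠GNK = 9.43°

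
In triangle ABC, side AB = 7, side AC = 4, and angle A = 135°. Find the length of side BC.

By the law of cosines: BC^2 = AB^2 + AC^2 - 2*AB*AC*cos(A)
BC^2 = 7^2 + 4^2 - 2*7*4*cos(135°)
BC^2 = 49 + 16 - 56*(-sqrt(2)/2)
BC^2 = 28*sqrt(2) + 65
BC = sqrt(28*sqrt(2) + 65)

sqrt(28*sqrt(2) + 65)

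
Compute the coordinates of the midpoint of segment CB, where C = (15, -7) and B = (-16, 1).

The midpoint is the point halfway along the segment.
Move half the horizontal distance: 15 + (-16 - 15)/2 = 15 + -31/2 = -1/2
Move half the vertical distance: -7 + (1 - -7)/2 = -7 + 8/2 = -3
Midpoint = (-1/2, -3)

(-1/2, -3)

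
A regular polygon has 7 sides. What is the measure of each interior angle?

Each interior angle of a regular n-gon is (n - 2) * 180 / n.
For n = 7: (7 - 2) * 180 / 7 = 900/7 = 900/7 degrees.

900/7 degrees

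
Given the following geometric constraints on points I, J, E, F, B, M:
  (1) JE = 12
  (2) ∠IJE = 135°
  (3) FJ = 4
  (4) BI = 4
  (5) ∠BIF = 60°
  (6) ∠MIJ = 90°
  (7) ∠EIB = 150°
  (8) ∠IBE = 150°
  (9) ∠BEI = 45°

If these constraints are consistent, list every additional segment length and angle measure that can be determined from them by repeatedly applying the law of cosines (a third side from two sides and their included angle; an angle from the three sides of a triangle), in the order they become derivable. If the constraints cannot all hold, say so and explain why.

These constraints are not satisfiable: (7), (8) and (9) are the three interior angles of triangle EIB, which must sum to 180°, but 150° + 150° + 45° = 345°. No planar figure meets all of them, so nothing further can be derived.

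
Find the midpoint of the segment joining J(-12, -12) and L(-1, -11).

The midpoint is the point halfway along the segment.
Move half the horizontal distance: -12 + (-1 - -12)/2 = -12 + 11/2 = -13/2
Move half the vertical distance: -12 + (-11 - -12)/2 = -12 + 1/2 = -23/2
Midpoint = (-13/2, -23/2)

(-13/2, -23/2)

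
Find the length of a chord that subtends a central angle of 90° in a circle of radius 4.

Chord length = 2r sin(θ/2)
= 2 × 4 × sin(90°/2)
= 2 × 4 × sin(45°)
= 4*sqrt(2)

4*sqrt(2)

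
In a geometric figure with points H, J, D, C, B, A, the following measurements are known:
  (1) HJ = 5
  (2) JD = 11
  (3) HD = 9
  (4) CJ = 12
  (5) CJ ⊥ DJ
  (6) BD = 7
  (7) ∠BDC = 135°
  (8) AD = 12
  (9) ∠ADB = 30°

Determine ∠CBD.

Step 1: By the law of cosines on triangle CJD: CD² = 12² + 11² − 2·12·11·cos(90°) = 265, so CD ≈ 16.28.
Step 2: By the law of cosines on triangle BDC: BC² = 7² + 16.28² − 2·7·16.28·cos(135°) = 475.15, so BC ≈ 21.8.
Step 3: By the inverse law of cosines on triangle CBD: cos(∠CBD) = (21.8² + 7² − 16.28²) / (2·21.8·7) = 259.15/305.17 = 0.8492, so ∠CBD = 31.88°.

Therefore, the measure of angle ∠CBD = 31.88°.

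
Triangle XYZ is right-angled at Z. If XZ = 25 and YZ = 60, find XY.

By the Pythagorean theorem: XY^2 = XZ^2 + YZ^2
XY^2 = 25^2 + 60^2 = 625 + 3600 = 4225
XY = sqrt(4225) = 65

65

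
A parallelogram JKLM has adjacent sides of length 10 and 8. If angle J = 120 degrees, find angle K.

Opposite sides of a parallelogram are parallel, so consecutive angles form co-interior angles on a transversal.
Co-interior angles sum to 180°, giving angle K = 180 - 120 = 60 degrees.

60 degrees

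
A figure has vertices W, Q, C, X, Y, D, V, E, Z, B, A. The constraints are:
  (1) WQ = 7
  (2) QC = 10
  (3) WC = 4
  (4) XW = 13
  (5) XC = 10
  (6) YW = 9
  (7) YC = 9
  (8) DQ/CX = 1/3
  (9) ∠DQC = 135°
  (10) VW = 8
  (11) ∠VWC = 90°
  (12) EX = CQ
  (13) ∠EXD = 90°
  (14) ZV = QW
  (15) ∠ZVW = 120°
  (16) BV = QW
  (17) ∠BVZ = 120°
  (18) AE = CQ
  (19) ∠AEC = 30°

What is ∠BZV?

From the given relations: ZV = QW = 7; BV = QW = 7.
Step 1: By the law of cosines on triangle ZVB: ZB² = 7² + 7² − 2·7·7·cos(120°) = 147, so ZB = 7·√3.
Step 2: By the inverse law of cosines on triangle BZV: cos(∠BZV) = ((7·√3)² + 7² − 7²) / (2·7·√3·7) = 147/169.74 = 0.866, so ∠BZV = 30°.

Therefore, the measure of angle ∠BZV = 30°.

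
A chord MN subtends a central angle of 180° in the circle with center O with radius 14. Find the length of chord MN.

Drop a perpendicular from the center to the chord, bisecting both the chord and the central angle.
Each half-chord = r sin(θ/2) = 14 sin(90°).
The full chord = 2 × 14 × sin(90°) = 28.

28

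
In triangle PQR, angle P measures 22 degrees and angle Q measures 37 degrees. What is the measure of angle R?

The interior angles sum to 180°: angle R = 180 - 22 - 37 = 121°.
The triangle is obtuse (angles 22°, 37°, 121°).

121 degrees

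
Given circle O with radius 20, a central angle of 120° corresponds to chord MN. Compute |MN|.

Drop a perpendicular from the center to the chord, bisecting both the chord and the central angle.
Each half-chord = r sin(θ/2) = 20 sin(60°).
The full chord = 2 × 20 × sin(60°) = 20*sqrt(3).

20*sqrt(3)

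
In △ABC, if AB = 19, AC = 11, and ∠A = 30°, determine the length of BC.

When two sides and the included angle are known, the law of cosines gives the third side.
c^2 = a^2 + b^2 - 2ab cos(C) generalizes the Pythagorean theorem to non-right triangles.
Here: BC^2 = 361 + 121 - 418*(sqrt(3)/2) = 482 - 209*sqrt(3)
BC = sqrt(482 - 209*sqrt(3))

sqrt(482 - 209*sqrt(3))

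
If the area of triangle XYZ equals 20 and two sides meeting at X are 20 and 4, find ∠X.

From the SAS area formula Area = (1/2)ab sin(C), rearranging gives sin(C) = 2*Area/(ab).
sin(C) = 2 * 20 / (80) = 1/2.
Therefore C = arcsin(1/2) = 30°.
Since sin(180° - C) = sin(C), the obtuse angle 150° gives the same area, so C = 30° or C = 150°.

30° or 150°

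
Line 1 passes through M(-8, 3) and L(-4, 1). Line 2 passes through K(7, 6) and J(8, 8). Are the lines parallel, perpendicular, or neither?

Slope of line 1: m1 = (1 - 3)/(-4 - -8) = -2/4 = -1/2
Slope of line 2: m2 = (8 - 6)/(8 - 7) = 2/1 = 2
m1 * m2 = (-1/2) * (2) = -1 = -1, so the lines are perpendicular.

Perpendicular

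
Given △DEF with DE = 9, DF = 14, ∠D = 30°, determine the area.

Area = (1/2)(9)(14) sin(30°) = (1/2)(9)(14)(1/2) = 63/2

63/2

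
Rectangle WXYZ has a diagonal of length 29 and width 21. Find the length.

The diagonal of a rectangle forms a right triangle with the two sides.
Rearranging the Pythagorean theorem: missing side = sqrt(d^2 - known^2).
= sqrt(841 - 441) = sqrt(400) = 20.

20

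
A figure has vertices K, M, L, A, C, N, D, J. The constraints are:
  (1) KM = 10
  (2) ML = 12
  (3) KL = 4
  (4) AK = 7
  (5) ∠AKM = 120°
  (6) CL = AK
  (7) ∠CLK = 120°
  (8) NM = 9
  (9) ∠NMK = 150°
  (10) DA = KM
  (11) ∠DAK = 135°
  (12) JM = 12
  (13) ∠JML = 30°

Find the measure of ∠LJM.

Step 1: By the law of cosines on triangle JML: JL² = 12² + 12² − 2·12·12·cos(30°) = 38.58, so JL ≈ 6.21.
Step 2: By the inverse law of cosines on triangle LJM: cos(∠LJM) = (6.21² + 12² − 12²) / (2·6.21·12) = 38.58/149.08 = 0.2588, so ∠LJM = 75°.

Therefore, the measure of angle ∠LJM = 75°.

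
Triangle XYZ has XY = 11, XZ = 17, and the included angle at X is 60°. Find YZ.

Law of cosines: YZ^2 = 11^2 + 17^2 - 2(11)(17)cos(60°) = 223, so YZ = sqrt(223).

sqrt(223)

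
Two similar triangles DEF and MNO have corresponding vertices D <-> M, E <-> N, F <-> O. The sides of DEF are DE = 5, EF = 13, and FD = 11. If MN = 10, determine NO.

Similar triangles have proportional sides. Setting up the proportion:
MN / DE = NO / EF
10 / 5 = NO / 13
NO = 13 * 10 / 5 = 26.

26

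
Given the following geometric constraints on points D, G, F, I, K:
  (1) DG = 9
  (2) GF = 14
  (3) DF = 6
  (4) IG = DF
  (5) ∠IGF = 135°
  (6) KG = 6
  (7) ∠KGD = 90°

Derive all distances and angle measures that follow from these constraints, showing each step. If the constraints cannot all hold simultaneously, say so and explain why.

The constraints are consistent.

From the given relations:
  IG = DF = 6

Step 1: From DG = 9, GK = 6, and ∠DGK = 90°, by the law of cosines:
  DK² = DG² + GK² - 2·DG·GK·cos(90°) = 81 + 36 - 0 = 117
  DK = 3·√13

Step 2: From FG = 14, GI = 6, and ∠FGI = 135°, by the law of cosines:
  FI² = FG² + GI² - 2·FG·GI·cos(135°) = 196 + 36 + 118.8 = 350.8
  FI ≈ 18.73

Step 3: From DF = 6, DG = 9, FG = 14, by the inverse law of cosines:
  cos(∠FDG) = (DF² + DG² - FG²) / (2·DF·DG)
  ∠FDG = 137.01°

Step 4: From GD = 9, GF = 14, DF = 6, by the inverse law of cosines:
  cos(∠DGF) = (GD² + GF² - DF²) / (2·GD·GF)
  ∠DGF = 16.99°

Step 5: From FD = 6, FG = 14, DG = 9, by the inverse law of cosines:
  cos(∠DFG) = (FD² + FG² - DG²) / (2·FD·FG)
  ∠DFG = 26°

Step 6: From DG = 9, DK = 3·√13, GK = 6, by the inverse law of cosines:
  cos(∠GDK) = (DG² + DK² - GK²) / (2·DG·DK)
  ∠GDK = 33.69°

Step 7: From FG = 14, FI = 18.73, GI = 6, by the inverse law of cosines:
  cos(∠GFI) = (FG² + FI² - GI²) / (2·FG·FI)
  ∠GFI = 13.09°

Step 8: From IF = 18.73, IG = 6, FG = 14, by the inverse law of cosines:
  cos(∠FIG) = (IF² + IG² - FG²) / (2·IF·IG)
  ∠FIG = 31.91°

Step 9: From KD = 3·√13, KG = 6, DG = 9, by the inverse law of cosines:
  cos(∠DKG) = (KD² + KG² - DG²) / (2·KD·KG)
  ∠DKG = 56.31°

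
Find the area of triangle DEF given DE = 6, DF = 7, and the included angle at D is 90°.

Area = (1/2) * DE * DF * sin(D)
Area = (1/2) * 6 * 7 * sin(90°)
Area = (1/2) * 6 * 7 * 1
Area = 21

21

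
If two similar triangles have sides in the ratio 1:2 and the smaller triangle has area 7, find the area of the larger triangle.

For similar figures, the area ratio equals the square of the side ratio.
Side ratio (the smaller triangle to the larger triangle) = 1:2, so area ratio = 1^2:2^2 = 1:4.
If the area of the smaller triangle is 7, then the area of the larger triangle = 7 * (4/1) = 28.

28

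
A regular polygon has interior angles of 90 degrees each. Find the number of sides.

The exterior angle is the supplement of the interior angle: 180 - 90 = 90 degrees.
Since the exterior angles of any convex polygon sum to 360 degrees, the number of sides is 360 / 90 = 4.

4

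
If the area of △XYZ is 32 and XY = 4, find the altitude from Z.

Area = (1/2) * base * height
height = 2 * Area / base
height = 2 * 32 / 4
height = 64 / 4
height = 16

16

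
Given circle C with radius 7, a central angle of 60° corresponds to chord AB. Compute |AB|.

Chord = 2(7) sin(30°) = 7

7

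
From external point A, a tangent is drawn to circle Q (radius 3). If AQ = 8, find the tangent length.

Let T be the point of tangency. Then QT ⊥ AT (radius ⊥ tangent).
In right triangle QTA: QA² = QT² + AT²
8² = 3² + AT²
AT² = 55, AT = sqrt(55)

sqrt(55)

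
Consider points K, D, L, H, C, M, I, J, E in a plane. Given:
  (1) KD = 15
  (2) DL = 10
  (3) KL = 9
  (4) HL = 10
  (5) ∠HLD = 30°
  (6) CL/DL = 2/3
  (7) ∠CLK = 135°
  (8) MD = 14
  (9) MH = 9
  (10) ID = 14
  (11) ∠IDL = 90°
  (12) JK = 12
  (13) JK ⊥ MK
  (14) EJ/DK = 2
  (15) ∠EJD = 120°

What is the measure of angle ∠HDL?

Step 1: By the law of cosines on triangle DLH: DH² = 10² + 10² − 2·10·10·cos(30°) = 26.79, so DH ≈ 5.18.
Step 2: By the inverse law of cosines on triangle HDL: cos(∠HDL) = (5.18² + 10² − 10²) / (2·5.18·10) = 26.79/103.53 = 0.2588, so ∠HDL = 75°.

Therefore, the measure of angle ∠HDL = 75°.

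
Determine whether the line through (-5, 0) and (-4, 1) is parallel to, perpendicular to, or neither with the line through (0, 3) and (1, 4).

Slope of line 1: m1 = (1 - 0)/(-4 - -5) = 1/1 = 1
Slope of line 2: m2 = (4 - 3)/(1 - 0) = 1/1 = 1
Two lines are parallel if and only if they have equal slopes (or both are vertical).
Here m1 = m2 = 1, confirming the lines are parallel.

Parallel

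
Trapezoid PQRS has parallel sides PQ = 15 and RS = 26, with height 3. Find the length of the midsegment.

The midsegment of a trapezoid = (base1 + base2) / 2
midsegment = (15 + 26) / 2
midsegment = 41 / 2
midsegment = 41/2

41/2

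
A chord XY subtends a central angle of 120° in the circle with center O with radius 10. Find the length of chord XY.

Chord length = 2r sin(θ/2)
= 2 × 10 × sin(120°/2)
= 2 × 10 × sin(60°)
= 10*sqrt(3)

10*sqrt(3)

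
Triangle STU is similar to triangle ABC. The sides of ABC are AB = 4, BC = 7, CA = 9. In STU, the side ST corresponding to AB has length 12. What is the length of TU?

Since the triangles are similar, the ratio of corresponding sides is constant.
Scale factor k = ST / AB = 12 / 4 = 3
TU = k * BC = 3 * 7 = 21

21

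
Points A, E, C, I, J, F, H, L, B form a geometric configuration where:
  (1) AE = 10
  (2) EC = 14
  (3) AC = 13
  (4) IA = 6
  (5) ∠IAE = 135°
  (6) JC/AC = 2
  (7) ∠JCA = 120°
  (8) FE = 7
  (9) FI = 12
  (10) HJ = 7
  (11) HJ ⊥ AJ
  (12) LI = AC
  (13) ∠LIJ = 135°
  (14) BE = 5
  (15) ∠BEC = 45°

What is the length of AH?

From the given relations: JC = 2·AC = 2·13 = 26.
Step 1: By the law of cosines on triangle JCA: JA² = 26² + 13² − 2·26·13·cos(120°) = 1183, so JA = 13·√7.
Step 2: By the law of cosines on triangle AJH: AH² = (13·√7)² + 7² − 2·13·√7·7·cos(90°) = 1232, so AH = 4·√77.

Therefore, the length of AH = 4·√77.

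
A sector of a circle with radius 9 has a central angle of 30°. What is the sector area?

Sector area = πr² × θ/360
= π × 9² × 1/12
= π × 81 × 1/12
= 27*pi/4

27*pi/4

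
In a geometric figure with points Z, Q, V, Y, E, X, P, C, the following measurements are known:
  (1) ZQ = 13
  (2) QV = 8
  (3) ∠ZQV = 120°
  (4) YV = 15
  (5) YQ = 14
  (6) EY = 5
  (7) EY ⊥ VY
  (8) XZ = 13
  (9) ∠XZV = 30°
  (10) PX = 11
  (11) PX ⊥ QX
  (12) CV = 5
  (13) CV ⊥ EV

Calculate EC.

Step 1: By the law of cosines on triangle EYV: EV² = 5² + 15² − 2·5·15·cos(90°) = 250, so EV = 5·√10.
Step 2: By the law of cosines on triangle EVC: EC² = (5·√10)² + 5² − 2·5·√10·5·cos(90°) = 275, so EC = 5·√11.

Therefore, the length of EC = 5·√11.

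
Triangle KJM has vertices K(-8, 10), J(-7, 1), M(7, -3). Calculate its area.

The Shoelace formula computes the area from vertex coordinates by summing cross products.
For vertices (-8,10), (-7,1), (7,-3):
Signed sum = -8*1 - -7*10 + -7*-3 - 7*1 + 7*10 - -8*-3
= 62 + 14 + 46 = 122
Area = (1/2)|122| = 61.

61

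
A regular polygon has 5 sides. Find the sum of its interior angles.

The sum of interior angles of an n-sided polygon is (n - 2) * 180.
For n = 5: (5 - 2) * 180 = 3 * 180 = 540 degrees.

540 degrees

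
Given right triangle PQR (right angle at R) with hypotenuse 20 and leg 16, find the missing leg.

By the Pythagorean theorem: QR^2 = PQ^2 - PR^2
QR^2 = 20^2 - 16^2 = 400 - 256 = 144
QR = sqrt(144) = 12

12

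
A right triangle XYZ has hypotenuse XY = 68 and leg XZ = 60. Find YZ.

Rearranging the Pythagorean theorem to solve for the unknown leg:
leg^2 = hypotenuse^2 - known_leg^2 = 4624 - 3600 = 1024
leg = sqrt(1024) = 32.

32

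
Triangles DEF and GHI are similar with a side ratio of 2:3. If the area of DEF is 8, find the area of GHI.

For similar figures, the area ratio equals the square of the side ratio.
Side ratio (DEF to GHI) = 2:3, so area ratio = 2^2:3^2 = 4:9.
If the area of DEF is 8, then the area of GHI = 8 * (9/4) = 18.

18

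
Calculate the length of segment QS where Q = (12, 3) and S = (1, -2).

d = sqrt((-11)^2 + (-5)^2) = sqrt(146)

sqrt(146)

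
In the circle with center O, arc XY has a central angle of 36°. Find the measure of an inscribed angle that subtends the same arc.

Inscribed angle = 36° / 2 = 18° (inscribed angle theorem).

18°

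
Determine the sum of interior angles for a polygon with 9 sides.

The sum of interior angles of an n-sided polygon is (n - 2) * 180.
For n = 9: (9 - 2) * 180 = 7 * 180 = 1260 degrees.

1260 degrees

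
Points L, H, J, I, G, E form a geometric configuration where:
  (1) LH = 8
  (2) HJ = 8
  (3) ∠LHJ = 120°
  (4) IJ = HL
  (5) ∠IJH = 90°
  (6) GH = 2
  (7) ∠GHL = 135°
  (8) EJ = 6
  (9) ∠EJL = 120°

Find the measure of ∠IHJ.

From the given relations: IJ = HL = 8.
Step 1: By the law of cosines on triangle HJI: HI² = 8² + 8² − 2·8·8·cos(90°) = 128, so HI = 8·√2.
Step 2: By the inverse law of cosines on triangle IHJ: cos(∠IHJ) = ((8·√2)² + 8² − 8²) / (2·8·√2·8) = 128/181.02 = 0.7071, so ∠IHJ = 45°.

Therefore, the measure of angle ∠IHJ = 45°.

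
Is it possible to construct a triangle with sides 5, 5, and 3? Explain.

Check all three triangle inequalities:
5 + 5 = 10 > 3 ✓
5 + 3 = 8 > 5 ✓
5 + 3 = 8 > 5 ✓
All conditions hold, so these sides form a valid triangle.

Yes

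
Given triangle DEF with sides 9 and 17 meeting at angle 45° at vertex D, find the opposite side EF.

When two sides and the included angle are known, the law of cosines gives the third side.
c^2 = a^2 + b^2 - 2ab cos(C) generalizes the Pythagorean theorem to non-right triangles.
Here: EF^2 = 81 + 289 - 306*(sqrt(2)/2) = 370 - 153*sqrt(2)
EF = sqrt(370 - 153*sqrt(2))

sqrt(370 - 153*sqrt(2))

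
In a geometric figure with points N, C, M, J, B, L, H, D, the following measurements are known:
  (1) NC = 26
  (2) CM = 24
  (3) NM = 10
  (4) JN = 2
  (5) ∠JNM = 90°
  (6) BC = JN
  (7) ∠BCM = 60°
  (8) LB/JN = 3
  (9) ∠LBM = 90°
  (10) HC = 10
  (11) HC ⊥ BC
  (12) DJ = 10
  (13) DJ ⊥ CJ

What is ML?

From the given relations: BC = JN = 2; LB = 3·JN = 3·2 = 6.
Step 1: By the law of cosines on triangle BCM: BM² = 2² + 24² − 2·2·24·cos(60°) = 532, so BM = 2·√133.
Step 2: By the law of cosines on triangle MBL: ML² = (2·√133)² + 6² − 2·2·√133·6·cos(90°) = 568, so ML = 2·√142.

Therefore, the length of ML = 2·√142.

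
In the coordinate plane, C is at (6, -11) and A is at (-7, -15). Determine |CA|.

d = sqrt((-13)^2 + (-4)^2) = sqrt(185)

sqrt(185)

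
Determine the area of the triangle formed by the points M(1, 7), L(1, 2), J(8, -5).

Shoelace: Area = (1/2)|1(2--5) + 1(-5-7) + 8(7-2)| = (1/2)(35) = 35/2

35/2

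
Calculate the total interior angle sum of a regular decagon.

The sum of interior angles of an n-sided polygon is (n - 2) * 180.
For n = 10: (10 - 2) * 180 = 8 * 180 = 1440 degrees.

1440 degrees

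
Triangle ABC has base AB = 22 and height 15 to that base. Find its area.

Area = (1/2) * base * height
Area = (1/2) * 22 * 15
Area = 165

165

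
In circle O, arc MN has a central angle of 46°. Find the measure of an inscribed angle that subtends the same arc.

An inscribed angle intercepts an arc from a point on the circle, while the central angle intercepts the same arc from the center.
The inscribed angle is always half the central angle: 46° / 2 = 23°.

23°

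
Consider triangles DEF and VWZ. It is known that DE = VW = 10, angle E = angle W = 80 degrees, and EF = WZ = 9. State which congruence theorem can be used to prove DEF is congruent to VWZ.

The given information provides:
DE = VW = 10, angle E = angle W = 80 degrees, and EF = WZ = 9
This matches the SAS congruence theorem.
Two pairs of corresponding sides and the included angle are equal (Side-Angle-Side).

SAS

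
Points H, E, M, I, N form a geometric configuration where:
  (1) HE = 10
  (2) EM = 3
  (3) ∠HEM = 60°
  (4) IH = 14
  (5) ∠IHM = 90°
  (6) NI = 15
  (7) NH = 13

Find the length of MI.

Step 1: By the law of cosines on triangle HEM: HM² = 10² + 3² − 2·10·3·cos(60°) = 79, so HM = √79.
Step 2: By the law of cosines on triangle MHI: MI² = √79² + 14² − 2·√79·14·cos(90°) = 275, so MI = 5·√11.

Therefore, the length of MI = 5·√11.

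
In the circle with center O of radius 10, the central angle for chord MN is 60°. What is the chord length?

Chord length = 2r sin(θ/2)
= 2 × 10 × sin(60°/2)
= 2 × 10 × sin(30°)
= 10

10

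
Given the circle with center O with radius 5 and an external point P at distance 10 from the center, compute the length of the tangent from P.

Let T be the point of tangency. Then OT ⊥ PT (radius ⊥ tangent).
In right triangle OTP: OP² = OT² + PT²
10² = 5² + PT²
PT² = 75, PT = 5*sqrt(3)

5*sqrt(3)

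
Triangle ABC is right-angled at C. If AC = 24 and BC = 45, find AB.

By the Pythagorean theorem: AB^2 = AC^2 + BC^2
AB^2 = 24^2 + 45^2 = 576 + 2025 = 2601
AB = sqrt(2601) = 51

51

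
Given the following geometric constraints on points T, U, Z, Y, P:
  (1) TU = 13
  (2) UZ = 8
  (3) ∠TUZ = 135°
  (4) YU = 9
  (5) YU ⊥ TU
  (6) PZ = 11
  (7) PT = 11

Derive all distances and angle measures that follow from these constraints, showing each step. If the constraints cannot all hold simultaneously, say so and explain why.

The constraints are consistent.

Step 1: From TU = 13, UZ = 8, and ∠TUZ = 135°, by the law of cosines:
  TZ² = TU² + UZ² - 2·TU·UZ·cos(135°) = 169 + 64 + 147.1 = 380.1
  TZ ≈ 19.5

Step 2: From TU = 13, UY = 9, and ∠TUY = 90°, by the law of cosines:
  TY² = TU² + UY² - 2·TU·UY·cos(90°) = 169 + 81 - 0 = 250
  TY = 5·√10

Step 3: From TP = 11, TZ = 19.5, PZ = 11, by the inverse law of cosines:
  cos(∠PTZ) = (TP² + TZ² - PZ²) / (2·TP·TZ)
  ∠PTZ = 27.6°

Step 4: From TU = 13, TY = 5·√10, UY = 9, by the inverse law of cosines:
  cos(∠UTY) = (TU² + TY² - UY²) / (2·TU·TY)
  ∠UTY = 34.7°

Step 5: From TU = 13, TZ = 19.5, UZ = 8, by the inverse law of cosines:
  cos(∠UTZ) = (TU² + TZ² - UZ²) / (2·TU·TZ)
  ∠UTZ = 16.87°

Step 6: From ZP = 11, ZT = 19.5, PT = 11, by the inverse law of cosines:
  cos(∠PZT) = (ZP² + ZT² - PT²) / (2·ZP·ZT)
  ∠PZT = 27.6°

Step 7: From ZT = 19.5, ZU = 8, TU = 13, by the inverse law of cosines:
  cos(∠TZU) = (ZT² + ZU² - TU²) / (2·ZT·ZU)
  ∠TZU = 28.13°

Step 8: From YT = 5·√10, YU = 9, TU = 13, by the inverse law of cosines:
  cos(∠TYU) = (YT² + YU² - TU²) / (2·YT·YU)
  ∠TYU = 55.3°

Step 9: From PT = 11, PZ = 11, TZ = 19.5, by the inverse law of cosines:
  cos(∠TPZ) = (PT² + PZ² - TZ²) / (2·PT·PZ)
  ∠TPZ = 124.79°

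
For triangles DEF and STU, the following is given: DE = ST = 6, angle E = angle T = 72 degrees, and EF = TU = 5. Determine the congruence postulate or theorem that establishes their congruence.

The given information matches SAS: Two pairs of corresponding sides and the included angle are equal (Side-Angle-Side).

SAS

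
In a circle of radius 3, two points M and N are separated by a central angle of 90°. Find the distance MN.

Chord length = 2r sin(θ/2)
= 2 × 3 × sin(90°/2)
= 2 × 3 × sin(45°)
= 3*sqrt(2)

3*sqrt(2)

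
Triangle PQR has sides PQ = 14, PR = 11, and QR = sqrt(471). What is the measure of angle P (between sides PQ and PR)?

When all three sides of a triangle are known, the law of cosines can be rearranged to find any angle.
cos(C) = (a² + b² - c²) / (2ab) gives cos(P) = -1/2.
Taking the inverse cosine: P = 120°.

120°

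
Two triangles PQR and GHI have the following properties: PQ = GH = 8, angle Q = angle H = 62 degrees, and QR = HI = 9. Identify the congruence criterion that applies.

Consider the given information: PQ = GH = 8, angle Q = angle H = 62 degrees, and QR = HI = 9
This is not SSS or HL: SSS requires all three pairs of sides, but we don't have that. HL only applies to right triangles with matching hypotenuse and leg.
The correct criterion is SAS. Two pairs of corresponding sides and the included angle are equal (Side-Angle-Side).

SAS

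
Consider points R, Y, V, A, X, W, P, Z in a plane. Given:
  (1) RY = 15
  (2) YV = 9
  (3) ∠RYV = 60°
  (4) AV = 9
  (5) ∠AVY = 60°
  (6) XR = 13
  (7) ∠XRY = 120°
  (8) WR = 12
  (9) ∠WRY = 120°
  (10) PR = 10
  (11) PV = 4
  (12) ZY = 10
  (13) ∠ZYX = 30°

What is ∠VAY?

Step 1: By the law of cosines on triangle AVY: AY² = 9² + 9² − 2·9·9·cos(60°) = 81, so AY = 9.
Step 2: By the inverse law of cosines on triangle VAY: cos(∠VAY) = (9² + 9² − 9²) / (2·9·9) = 81/162 = 0.5, so ∠VAY = 60°.

Therefore, the measure of angle ∠VAY = 60°.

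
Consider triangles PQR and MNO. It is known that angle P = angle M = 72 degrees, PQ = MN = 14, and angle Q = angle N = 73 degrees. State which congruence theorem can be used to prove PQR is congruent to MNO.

The given information provides:
angle P = angle M = 72 degrees, PQ = MN = 14, and angle Q = angle N = 73 degrees
This matches the ASA congruence theorem.
Two pairs of corresponding angles and the included side are equal (Angle-Side-Angle).

ASA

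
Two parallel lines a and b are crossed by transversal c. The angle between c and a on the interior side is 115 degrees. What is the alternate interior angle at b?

Alternate interior angles lie on opposite sides of the transversal, between the parallel lines.
By the alternate interior angle theorem, they are equal: 115 degrees.

115 degrees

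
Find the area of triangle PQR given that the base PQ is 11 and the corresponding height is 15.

Area = (1/2)(11)(15) = 165/2

165/2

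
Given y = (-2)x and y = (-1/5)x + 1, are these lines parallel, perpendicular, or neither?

Slope of line 1: m1 = -2
Slope of line 2: m2 = -1/5
For parallel lines we need equal slopes: -2 != -1/5.
For perpendicular lines we need m1*m2 = -1: (-2)(-1/5) = 2/5 != -1.
Since neither condition holds, the lines are neither parallel nor perpendicular.

Neither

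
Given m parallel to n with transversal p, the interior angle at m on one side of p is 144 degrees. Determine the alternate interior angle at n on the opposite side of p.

Alternate interior angles are equal: 144 degrees.

144 degrees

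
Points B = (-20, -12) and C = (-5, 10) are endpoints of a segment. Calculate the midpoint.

The midpoint is the average of the coordinates:
x: (-20 + -5)/2 = -25/2
y: (-12 + 10)/2 = -1
Midpoint = (-25/2, -1)

(-25/2, -1)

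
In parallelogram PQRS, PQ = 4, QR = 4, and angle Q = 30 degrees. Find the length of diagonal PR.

Using the law of cosines:
d^2 = 4^2 + 4^2 - 2(4)(4)cos(30 degrees)
d^2 = 16 + 16 - 32*sqrt(3)/2
d^2 = 32 - 16*sqrt(3)
d = 4*sqrt(2 - sqrt(3))

4*sqrt(2 - sqrt(3))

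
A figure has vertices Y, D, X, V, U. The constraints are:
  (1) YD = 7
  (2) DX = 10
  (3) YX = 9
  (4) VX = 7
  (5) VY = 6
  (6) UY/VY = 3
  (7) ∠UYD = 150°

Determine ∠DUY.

From the given relations: UY = 3·VY = 3·6 = 18.
Step 1: By the law of cosines on triangle UYD: UD² = 18² + 7² − 2·18·7·cos(150°) = 591.24, so UD ≈ 24.32.
Step 2: By the inverse law of cosines on triangle DUY: cos(∠DUY) = (24.32² + 18² − 7²) / (2·24.32·18) = 866.24/875.35 = 0.9896, so ∠DUY = 8.28°.

Therefore, the measure of angle ∠DUY = 8.28°.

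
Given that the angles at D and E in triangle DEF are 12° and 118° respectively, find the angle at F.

The interior angles sum to 180°: angle F = 180 - 12 - 118 = 50°.
The triangle is obtuse (angles 12°, 118°, 50°).

50 degrees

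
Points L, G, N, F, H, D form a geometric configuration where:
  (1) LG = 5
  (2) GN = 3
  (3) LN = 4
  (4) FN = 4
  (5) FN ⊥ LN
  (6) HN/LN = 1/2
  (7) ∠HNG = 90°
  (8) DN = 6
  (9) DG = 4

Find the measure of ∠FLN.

Step 1: By the law of cosines on triangle LNF: LF² = 4² + 4² − 2·4·4·cos(90°) = 32, so LF = 4·√2.
Step 2: By the inverse law of cosines on triangle FLN: cos(∠FLN) = ((4·√2)² + 4² − 4²) / (2·4·√2·4) = 32/45.25 = 0.7071, so ∠FLN = 45°.

Therefore, the measure of angle ∠FLN = 45°.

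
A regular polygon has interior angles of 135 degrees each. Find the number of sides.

Each interior angle of a regular n-gon is (n - 2) * 180 / n.
Setting this equal to 135:
(n - 2) * 180 / n = 135
Each exterior angle = 180 - 135 = 45 degrees.
Since exterior angles sum to 360: n = 360 / 45 = 8.

8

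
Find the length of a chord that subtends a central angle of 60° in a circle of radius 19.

Drop a perpendicular from the center to the chord, bisecting both the chord and the central angle.
Each half-chord = r sin(θ/2) = 19 sin(30°).
The full chord = 2 × 19 × sin(30°) = 19.

19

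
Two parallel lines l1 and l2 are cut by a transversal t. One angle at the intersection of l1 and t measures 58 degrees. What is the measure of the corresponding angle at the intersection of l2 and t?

Corresponding angles are equal: 58 degrees.

58 degrees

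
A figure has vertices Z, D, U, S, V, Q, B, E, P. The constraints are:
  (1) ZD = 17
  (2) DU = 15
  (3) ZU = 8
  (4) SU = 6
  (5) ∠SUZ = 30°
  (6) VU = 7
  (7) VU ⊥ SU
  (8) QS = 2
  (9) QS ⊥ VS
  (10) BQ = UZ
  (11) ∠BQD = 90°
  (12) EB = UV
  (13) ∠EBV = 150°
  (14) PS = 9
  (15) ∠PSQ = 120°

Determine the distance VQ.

Step 1: By the law of cosines on triangle SUV: SV² = 6² + 7² − 2·6·7·cos(90°) = 85, so SV = √85.
Step 2: By the law of cosines on triangle VSQ: VQ² = √85² + 2² − 2·√85·2·cos(90°) = 89, so VQ = √89.

Therefore, the length of VQ = √89.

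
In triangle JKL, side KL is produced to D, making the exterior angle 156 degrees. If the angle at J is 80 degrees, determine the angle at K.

The exterior angle theorem states that an exterior angle equals the sum of the two non-adjacent interior angles.
So 156 = 80 + angle K, which gives angle K = 156 - 80 = 76 degrees.

76 degrees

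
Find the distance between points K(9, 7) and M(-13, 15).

d = sqrt((-22)^2 + (8)^2) = sqrt(548) = 2*sqrt(137)

2*sqrt(137)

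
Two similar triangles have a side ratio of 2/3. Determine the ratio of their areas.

The ratio of areas of similar triangles equals the square of the side ratio.
Side ratio = 2:3
Area ratio = (2/3)^2 = 4/9 = 4:9

4:9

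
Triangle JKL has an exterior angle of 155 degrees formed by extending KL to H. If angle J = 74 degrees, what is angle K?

By the exterior angle theorem: exterior angle = sum of remote interior angles.
155 = 74 + angle K
angle K = 155 - 74 = 81 degrees

81 degrees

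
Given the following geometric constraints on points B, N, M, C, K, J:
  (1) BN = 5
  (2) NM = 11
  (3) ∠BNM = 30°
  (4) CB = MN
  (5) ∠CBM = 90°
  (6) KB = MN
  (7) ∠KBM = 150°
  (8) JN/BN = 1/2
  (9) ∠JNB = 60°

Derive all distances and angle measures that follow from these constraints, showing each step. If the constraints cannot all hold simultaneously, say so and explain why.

The constraints are consistent.

From the given relations:
  CB = MN = 11
  KB = MN = 11
  JN = 1/2·BN = 1/2·5 ≈ 2.5

Step 1: From BN = 5, NM = 11, and ∠BNM = 30°, by the law of cosines:
  BM² = BN² + NM² - 2·BN·NM·cos(30°) = 25 + 121 - 95.26 = 50.74
  BM ≈ 7.12

Step 2: From BN = 5, NJ = 2.5, and ∠BNJ = 60°, by the law of cosines:
  BJ² = BN² + NJ² - 2·BN·NJ·cos(60°) = 25 + 6.25 - 12.5 = 18.75
  BJ = 5/2·√3

Step 3: From MB = 7.12, BC = 11, and ∠MBC = 90°, by the law of cosines:
  MC² = MB² + BC² - 2·MB·BC·cos(90°) = 50.74 + 121 - 0 = 171.7
  MC ≈ 13.1

Step 4: From MB = 7.12, BK = 11, and ∠MBK = 150°, by the law of cosines:
  MK² = MB² + BK² - 2·MB·BK·cos(150°) = 50.74 + 121 + 135.7 = 307.4
  MK ≈ 17.53

Step 5: From BJ = 5/2·√3, BN = 5, JN = 2.5, by the inverse law of cosines:
  cos(∠JBN) = (BJ² + BN² - JN²) / (2·BJ·BN)
  ∠JBN = 30°

Step 6: From BM = 7.12, BN = 5, MN = 11, by the inverse law of cosines:
  cos(∠MBN) = (BM² + BN² - MN²) / (2·BM·BN)
  ∠MBN = 129.45°

Step 7: From MB = 7.12, MN = 11, BN = 5, by the inverse law of cosines:
  cos(∠BMN) = (MB² + MN² - BN²) / (2·MB·MN)
  ∠BMN = 20.55°

Step 8: From JB = 5/2·√3, JN = 2.5, BN = 5, by the inverse law of cosines:
  cos(∠BJN) = (JB² + JN² - BN²) / (2·JB·JN)
  ∠BJN = 90°

Step 9: From MB = 7.12, MC = 13.1, BC = 11, by the inverse law of cosines:
  cos(∠BMC) = (MB² + MC² - BC²) / (2·MB·MC)
  ∠BMC = 57.08°

Step 10: From MB = 7.12, MK = 17.53, BK = 11, by the inverse law of cosines:
  cos(∠BMK) = (MB² + MK² - BK²) / (2·MB·MK)
  ∠BMK = 18.28°

Step 11: From CB = 11, CM = 13.1, BM = 7.12, by the inverse law of cosines:
  cos(∠BCM) = (CB² + CM² - BM²) / (2·CB·CM)
  ∠BCM = 32.92°

Step 12: From KB = 11, KM = 17.53, BM = 7.12, by the inverse law of cosines:
  cos(∠BKM) = (KB² + KM² - BM²) / (2·KB·KM)
  ∠BKM = 11.72°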